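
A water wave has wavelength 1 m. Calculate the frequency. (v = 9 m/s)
f = v/λ = 9 Hz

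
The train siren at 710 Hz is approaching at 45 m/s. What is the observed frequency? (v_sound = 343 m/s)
f_obs = f·v/(v − v_s) = 817.2 Hz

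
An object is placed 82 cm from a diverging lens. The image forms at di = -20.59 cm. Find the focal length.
1/f = 1/do + 1/di → f = -27.49 cm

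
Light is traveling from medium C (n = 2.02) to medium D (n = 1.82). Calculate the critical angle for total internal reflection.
θc = arcsin(n₂/n₁) = 64.29°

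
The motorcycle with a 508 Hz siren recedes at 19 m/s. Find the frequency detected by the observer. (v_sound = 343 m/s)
f_obs = f·v/(v + v_s) = 481.3 Hz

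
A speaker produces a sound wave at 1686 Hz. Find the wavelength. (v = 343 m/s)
λ = v/f = 0.2034 m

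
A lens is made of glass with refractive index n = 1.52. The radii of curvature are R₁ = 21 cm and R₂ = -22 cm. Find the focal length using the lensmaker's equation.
1/f = (n − 1)(1/R₁ − 1/R₂) → f = 20.66 cm (converging lens)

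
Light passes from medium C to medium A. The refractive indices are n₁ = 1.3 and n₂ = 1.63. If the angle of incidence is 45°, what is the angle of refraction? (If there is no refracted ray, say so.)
sin θ₂ = (n₁/n₂)·sin θ₁ = 0.564 → θ₂ = 34.33°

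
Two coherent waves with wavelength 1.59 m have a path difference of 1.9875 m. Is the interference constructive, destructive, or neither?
neither (partial) — path difference = 1.25λ, neither a whole number of wavelengths nor an odd multiple of λ/2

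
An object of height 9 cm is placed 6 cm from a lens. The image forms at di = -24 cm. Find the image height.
hi = (-di/do) × ho = 36 cm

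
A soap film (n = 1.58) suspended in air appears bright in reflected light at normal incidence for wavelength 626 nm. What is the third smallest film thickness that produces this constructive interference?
2nt = (m − ½)λ with m = 3 → t = (m − ½)λ/(2n) = 495.3 nm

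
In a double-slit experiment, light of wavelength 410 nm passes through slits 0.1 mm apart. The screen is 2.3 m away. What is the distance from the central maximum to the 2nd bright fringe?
y = mλL/d = 18.86 mm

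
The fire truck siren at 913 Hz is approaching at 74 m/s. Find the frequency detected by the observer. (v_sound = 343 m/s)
f_obs = f·v/(v − v_s) = 1164 Hz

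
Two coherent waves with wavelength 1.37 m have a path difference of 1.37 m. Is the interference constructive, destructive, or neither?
constructive — path difference = 1λ, a whole number of wavelengths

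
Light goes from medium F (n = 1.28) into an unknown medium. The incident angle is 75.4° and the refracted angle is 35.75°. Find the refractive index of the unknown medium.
n₂ = n₁·sin θ₁ / sin θ₂ = 2.12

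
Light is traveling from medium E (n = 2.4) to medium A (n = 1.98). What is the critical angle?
θc = arcsin(n₂/n₁) = 55.59°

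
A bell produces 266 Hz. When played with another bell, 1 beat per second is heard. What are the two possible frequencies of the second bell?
f₂ = 266 ± 1 Hz → 267 Hz or 265 Hz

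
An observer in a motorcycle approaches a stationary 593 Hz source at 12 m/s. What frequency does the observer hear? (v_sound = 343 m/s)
f_obs = f·(v + v_o)/v = 613.7 Hz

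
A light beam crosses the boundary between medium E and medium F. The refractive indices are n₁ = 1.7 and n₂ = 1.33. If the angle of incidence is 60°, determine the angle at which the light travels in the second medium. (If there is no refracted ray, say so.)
sin θ₂ = (n₁/n₂)·sin θ₁ = 1.107 > 1, so there is no refracted ray — the light undergoes total internal reflection.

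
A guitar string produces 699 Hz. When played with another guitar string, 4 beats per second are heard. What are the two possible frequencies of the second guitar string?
f₂ = 699 ± 4 Hz → 703 Hz or 695 Hz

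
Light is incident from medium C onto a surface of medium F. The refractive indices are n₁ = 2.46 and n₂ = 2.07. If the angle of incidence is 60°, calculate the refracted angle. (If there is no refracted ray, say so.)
sin θ₂ = (n₁/n₂)·sin θ₁ = 1.029 > 1, so there is no refracted ray — the light undergoes total internal reflection.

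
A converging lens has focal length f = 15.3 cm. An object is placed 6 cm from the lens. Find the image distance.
1/di = 1/f − 1/do → di = -9.871 cm (virtual image)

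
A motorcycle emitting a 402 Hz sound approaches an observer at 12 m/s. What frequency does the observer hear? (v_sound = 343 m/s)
f_obs = f·v/(v − v_s) = 416.6 Hz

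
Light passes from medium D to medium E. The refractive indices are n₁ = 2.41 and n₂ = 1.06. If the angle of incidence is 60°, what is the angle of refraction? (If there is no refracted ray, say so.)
sin θ₂ = (n₁/n₂)·sin θ₁ = 1.969 > 1, so there is no refracted ray — the light undergoes total internal reflection.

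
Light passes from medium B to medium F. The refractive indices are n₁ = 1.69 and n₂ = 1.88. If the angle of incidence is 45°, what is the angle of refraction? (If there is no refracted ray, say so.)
sin θ₂ = (n₁/n₂)·sin θ₁ = 0.6356 → θ₂ = 39.47°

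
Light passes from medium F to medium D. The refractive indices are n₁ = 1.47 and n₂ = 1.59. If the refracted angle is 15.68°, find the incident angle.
sin θ₁ = (n₂/n₁)·sin θ₂ → θ₁ = 17°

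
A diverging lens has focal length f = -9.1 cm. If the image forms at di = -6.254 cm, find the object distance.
1/do = 1/f − 1/di → do = 20 cm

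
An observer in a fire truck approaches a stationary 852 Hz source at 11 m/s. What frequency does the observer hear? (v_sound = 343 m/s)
f_obs = f·(v + v_o)/v = 879.3 Hz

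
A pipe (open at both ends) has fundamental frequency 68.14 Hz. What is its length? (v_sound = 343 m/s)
L = v/(2f₁) = 2.517 m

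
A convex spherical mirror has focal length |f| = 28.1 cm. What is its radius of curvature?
R = 2|f| = 56.2 cm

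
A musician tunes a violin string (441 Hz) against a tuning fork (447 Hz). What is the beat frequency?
6 Hz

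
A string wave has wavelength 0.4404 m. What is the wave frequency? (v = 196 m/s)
f = v/λ = 445 Hz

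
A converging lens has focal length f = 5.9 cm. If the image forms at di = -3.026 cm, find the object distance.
1/do = 1/f − 1/di → do = 2 cm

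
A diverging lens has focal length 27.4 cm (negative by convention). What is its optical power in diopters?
P = 1/f = -3.65 D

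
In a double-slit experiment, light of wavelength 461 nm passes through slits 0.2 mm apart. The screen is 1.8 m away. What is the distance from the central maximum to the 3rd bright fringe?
y = mλL/d = 12.45 mm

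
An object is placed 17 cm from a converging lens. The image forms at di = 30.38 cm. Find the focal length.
1/f = 1/do + 1/di → f = 10.9 cm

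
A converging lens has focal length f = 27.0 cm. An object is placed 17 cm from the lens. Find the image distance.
1/di = 1/f − 1/do → di = -45.9 cm (virtual image)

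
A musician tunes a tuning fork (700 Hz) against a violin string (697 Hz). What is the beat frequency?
3 Hz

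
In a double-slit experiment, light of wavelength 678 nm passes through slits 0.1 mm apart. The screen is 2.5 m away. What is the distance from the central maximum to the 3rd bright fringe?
y = mλL/d = 50.85 mm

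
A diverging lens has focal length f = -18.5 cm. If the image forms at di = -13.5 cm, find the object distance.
1/do = 1/f − 1/di → do = 49.95 cm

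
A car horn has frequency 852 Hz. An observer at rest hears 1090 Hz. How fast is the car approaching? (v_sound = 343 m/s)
v_s = v·(1 − f/f_obs) = 74.89 m/s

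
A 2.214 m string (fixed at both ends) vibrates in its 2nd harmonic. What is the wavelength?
λₙ = 2L/n = 2.214 m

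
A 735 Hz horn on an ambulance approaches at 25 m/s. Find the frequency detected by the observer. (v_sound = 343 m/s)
f_obs = f·v/(v − v_s) = 792.8 Hz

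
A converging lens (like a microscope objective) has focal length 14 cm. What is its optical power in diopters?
P = 1/f = 7.143 D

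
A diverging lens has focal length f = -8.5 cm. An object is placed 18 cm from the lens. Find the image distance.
1/di = 1/f − 1/do → di = -5.774 cm (virtual image)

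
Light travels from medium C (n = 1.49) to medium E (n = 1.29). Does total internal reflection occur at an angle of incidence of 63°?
θc = arcsin(n₂/n₁) = 59.97°; 63° > θc, so yes — total internal reflection.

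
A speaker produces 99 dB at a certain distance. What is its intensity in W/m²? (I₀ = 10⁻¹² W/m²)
I = I₀·10^(β/10) = 7.94 × 10⁻³ W/m²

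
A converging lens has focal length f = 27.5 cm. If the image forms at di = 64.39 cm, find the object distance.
1/do = 1/f − 1/di → do = 48 cm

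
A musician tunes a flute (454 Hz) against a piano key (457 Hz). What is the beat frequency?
3 Hz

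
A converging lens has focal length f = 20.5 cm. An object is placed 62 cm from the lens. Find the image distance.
1/di = 1/f − 1/do → di = 30.63 cm (real image)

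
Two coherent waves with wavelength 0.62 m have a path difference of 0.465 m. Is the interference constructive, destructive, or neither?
neither (partial) — path difference = 0.75λ, neither a whole number of wavelengths nor an odd multiple of λ/2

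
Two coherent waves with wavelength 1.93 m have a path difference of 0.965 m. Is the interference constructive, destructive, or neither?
destructive — path difference = 0.5λ, an odd multiple of λ/2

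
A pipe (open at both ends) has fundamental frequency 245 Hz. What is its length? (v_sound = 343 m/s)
L = v/(2f₁) = 0.7 m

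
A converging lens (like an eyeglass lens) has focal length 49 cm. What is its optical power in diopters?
P = 1/f = 2.041 D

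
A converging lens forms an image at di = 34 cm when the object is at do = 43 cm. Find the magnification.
M = −di/do = -0.7907 (inverted image)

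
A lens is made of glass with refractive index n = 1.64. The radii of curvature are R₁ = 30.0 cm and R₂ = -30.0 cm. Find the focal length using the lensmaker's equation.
1/f = (n − 1)(1/R₁ − 1/R₂) → f = 23.44 cm (converging lens)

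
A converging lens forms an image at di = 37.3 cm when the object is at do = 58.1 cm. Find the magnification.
M = −di/do = -0.642 (inverted image)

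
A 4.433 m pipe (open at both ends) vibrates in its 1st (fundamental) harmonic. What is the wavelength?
λₙ = 2L/n = 8.866 m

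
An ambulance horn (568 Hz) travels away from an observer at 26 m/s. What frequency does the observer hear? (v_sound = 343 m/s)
f_obs = f·v/(v + v_s) = 528 Hz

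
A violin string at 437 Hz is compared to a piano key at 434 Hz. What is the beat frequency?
3 Hz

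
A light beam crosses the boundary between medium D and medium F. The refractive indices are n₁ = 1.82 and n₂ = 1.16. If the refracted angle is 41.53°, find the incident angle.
sin θ₁ = (n₂/n₁)·sin θ₂ → θ₁ = 25°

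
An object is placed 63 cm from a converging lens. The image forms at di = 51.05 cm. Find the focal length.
1/f = 1/do + 1/di → f = 28.2 cm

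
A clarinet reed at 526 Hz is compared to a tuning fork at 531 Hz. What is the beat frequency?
5 Hz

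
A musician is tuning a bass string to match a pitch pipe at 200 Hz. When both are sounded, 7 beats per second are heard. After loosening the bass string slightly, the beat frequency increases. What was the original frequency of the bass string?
193 Hz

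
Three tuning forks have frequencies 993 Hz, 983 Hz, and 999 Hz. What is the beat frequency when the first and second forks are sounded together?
10 Hz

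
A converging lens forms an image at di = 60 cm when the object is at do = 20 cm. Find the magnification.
M = −di/do = -3 (inverted image)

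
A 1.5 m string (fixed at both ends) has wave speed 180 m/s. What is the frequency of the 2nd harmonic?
fₙ = nv/(2L) = 120 Hz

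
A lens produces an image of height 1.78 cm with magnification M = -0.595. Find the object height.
ho = |hi|/|M| = 2.992 cm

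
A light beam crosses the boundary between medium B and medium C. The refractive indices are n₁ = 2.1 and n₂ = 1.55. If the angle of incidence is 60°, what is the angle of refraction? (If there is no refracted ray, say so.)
sin θ₂ = (n₁/n₂)·sin θ₁ = 1.173 > 1, so there is no refracted ray — the light undergoes total internal reflection.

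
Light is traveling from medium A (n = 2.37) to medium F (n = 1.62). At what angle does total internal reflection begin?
θc = arcsin(n₂/n₁) = 43.12°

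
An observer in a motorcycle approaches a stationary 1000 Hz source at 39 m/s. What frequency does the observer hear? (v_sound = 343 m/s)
f_obs = f·(v + v_o)/v = 1114 Hz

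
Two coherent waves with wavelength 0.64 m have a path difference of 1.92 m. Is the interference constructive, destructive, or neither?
constructive — path difference = 3λ, a whole number of wavelengths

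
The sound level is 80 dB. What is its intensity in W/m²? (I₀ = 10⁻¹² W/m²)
I = I₀·10^(β/10) = 1.00 × 10⁻⁴ W/m²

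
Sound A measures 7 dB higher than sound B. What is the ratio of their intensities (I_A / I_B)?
I_A/I_B = 10^(Δβ/10) = 5.012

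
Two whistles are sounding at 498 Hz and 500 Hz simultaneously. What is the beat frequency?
2 Hz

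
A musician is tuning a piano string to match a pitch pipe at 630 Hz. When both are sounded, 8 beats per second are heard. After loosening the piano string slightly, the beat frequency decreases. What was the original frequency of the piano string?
638 Hz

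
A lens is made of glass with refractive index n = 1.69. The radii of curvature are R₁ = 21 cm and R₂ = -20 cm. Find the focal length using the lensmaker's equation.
1/f = (n − 1)(1/R₁ − 1/R₂) → f = 14.85 cm (converging lens)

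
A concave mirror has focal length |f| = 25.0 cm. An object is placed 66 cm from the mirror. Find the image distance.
f = +25.0 cm (concave); 1/di = 1/f − 1/do → di = 40.24 cm (real image, in front of mirror)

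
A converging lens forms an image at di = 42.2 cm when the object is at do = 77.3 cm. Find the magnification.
M = −di/do = -0.5459 (inverted image)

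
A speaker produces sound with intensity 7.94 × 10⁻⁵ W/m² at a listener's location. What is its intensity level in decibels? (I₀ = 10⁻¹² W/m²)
β = 10·log₁₀(I/I₀) = 79 dB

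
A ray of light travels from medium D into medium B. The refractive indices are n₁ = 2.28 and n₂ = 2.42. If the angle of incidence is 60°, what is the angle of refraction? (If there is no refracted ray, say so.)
sin θ₂ = (n₁/n₂)·sin θ₁ = 0.8159 → θ₂ = 54.68°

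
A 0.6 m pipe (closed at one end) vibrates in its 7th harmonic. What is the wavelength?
λₙ = 4L/n = 0.3429 m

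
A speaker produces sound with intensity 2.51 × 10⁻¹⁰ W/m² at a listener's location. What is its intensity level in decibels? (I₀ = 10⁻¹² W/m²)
β = 10·log₁₀(I/I₀) = 24 dB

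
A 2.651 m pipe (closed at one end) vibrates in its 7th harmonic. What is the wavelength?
λₙ = 4L/n = 1.515 m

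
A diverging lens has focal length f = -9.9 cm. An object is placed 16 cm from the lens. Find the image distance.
1/di = 1/f − 1/do → di = -6.116 cm (virtual image)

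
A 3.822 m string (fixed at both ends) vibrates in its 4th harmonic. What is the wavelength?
λₙ = 2L/n = 1.911 m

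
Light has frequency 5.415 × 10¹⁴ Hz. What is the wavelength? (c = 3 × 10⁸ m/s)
λ = c/f = 554 nm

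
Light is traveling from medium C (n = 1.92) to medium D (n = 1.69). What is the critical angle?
θc = arcsin(n₂/n₁) = 61.67°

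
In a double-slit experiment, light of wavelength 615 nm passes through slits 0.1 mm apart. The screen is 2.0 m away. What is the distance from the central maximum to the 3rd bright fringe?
y = mλL/d = 36.9 mm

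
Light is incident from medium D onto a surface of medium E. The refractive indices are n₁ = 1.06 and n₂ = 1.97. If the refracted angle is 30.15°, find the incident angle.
sin θ₁ = (n₂/n₁)·sin θ₂ → θ₁ = 68.98°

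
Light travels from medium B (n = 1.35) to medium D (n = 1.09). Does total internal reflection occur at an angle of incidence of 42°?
θc = arcsin(n₂/n₁) = 53.84°; 42° < θc, so no — the ray refracts.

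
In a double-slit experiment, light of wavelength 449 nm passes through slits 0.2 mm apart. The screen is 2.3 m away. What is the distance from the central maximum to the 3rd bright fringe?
y = mλL/d = 15.49 mm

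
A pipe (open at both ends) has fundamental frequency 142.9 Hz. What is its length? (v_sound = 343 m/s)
L = v/(2f₁) = 1.2 m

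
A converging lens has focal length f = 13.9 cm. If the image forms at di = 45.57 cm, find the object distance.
1/do = 1/f − 1/di → do = 20 cm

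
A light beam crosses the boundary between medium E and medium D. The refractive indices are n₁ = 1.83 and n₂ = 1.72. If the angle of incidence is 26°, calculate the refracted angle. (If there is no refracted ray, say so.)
sin θ₂ = (n₁/n₂)·sin θ₁ = 0.4664 → θ₂ = 27.8°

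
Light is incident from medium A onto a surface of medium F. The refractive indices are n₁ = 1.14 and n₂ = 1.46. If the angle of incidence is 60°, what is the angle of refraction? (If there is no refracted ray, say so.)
sin θ₂ = (n₁/n₂)·sin θ₁ = 0.6762 → θ₂ = 42.55°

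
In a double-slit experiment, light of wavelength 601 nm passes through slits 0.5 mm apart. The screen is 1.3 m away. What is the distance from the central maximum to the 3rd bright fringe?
y = mλL/d = 4.688 mm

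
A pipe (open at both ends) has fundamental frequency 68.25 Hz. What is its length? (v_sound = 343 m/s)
L = v/(2f₁) = 2.513 m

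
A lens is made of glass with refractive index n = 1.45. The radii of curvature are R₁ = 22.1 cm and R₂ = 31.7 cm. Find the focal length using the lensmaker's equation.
1/f = (n − 1)(1/R₁ − 1/R₂) → f = 162.2 cm (converging lens)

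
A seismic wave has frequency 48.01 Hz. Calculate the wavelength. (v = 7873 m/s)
λ = v/f = 164 m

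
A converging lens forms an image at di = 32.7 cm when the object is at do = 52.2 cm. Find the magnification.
M = −di/do = -0.6264 (inverted image)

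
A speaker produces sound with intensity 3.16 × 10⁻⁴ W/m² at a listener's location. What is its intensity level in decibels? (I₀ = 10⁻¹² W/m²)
β = 10·log₁₀(I/I₀) = 85 dB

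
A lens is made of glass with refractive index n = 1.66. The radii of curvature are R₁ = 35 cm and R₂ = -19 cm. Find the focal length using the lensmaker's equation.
1/f = (n − 1)(1/R₁ − 1/R₂) → f = 18.66 cm (converging lens)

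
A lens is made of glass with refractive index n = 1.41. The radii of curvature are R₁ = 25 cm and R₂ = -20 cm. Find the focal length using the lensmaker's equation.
1/f = (n − 1)(1/R₁ − 1/R₂) → f = 27.1 cm (converging lens)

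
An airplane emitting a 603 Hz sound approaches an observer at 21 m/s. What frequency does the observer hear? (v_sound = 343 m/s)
f_obs = f·v/(v − v_s) = 642.3 Hz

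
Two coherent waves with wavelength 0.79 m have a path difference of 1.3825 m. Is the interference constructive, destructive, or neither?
neither (partial) — path difference = 1.75λ, neither a whole number of wavelengths nor an odd multiple of λ/2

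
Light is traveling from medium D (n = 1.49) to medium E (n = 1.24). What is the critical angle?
θc = arcsin(n₂/n₁) = 56.33°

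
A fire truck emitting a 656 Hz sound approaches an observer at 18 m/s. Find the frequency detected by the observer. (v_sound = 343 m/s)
f_obs = f·v/(v − v_s) = 692.3 Hz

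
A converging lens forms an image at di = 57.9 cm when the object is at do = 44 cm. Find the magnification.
M = −di/do = -1.316 (inverted image)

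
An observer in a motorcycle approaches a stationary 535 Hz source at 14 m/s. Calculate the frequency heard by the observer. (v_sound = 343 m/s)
f_obs = f·(v + v_o)/v = 556.8 Hz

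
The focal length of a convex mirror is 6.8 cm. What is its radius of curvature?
R = 2|f| = 13.6 cm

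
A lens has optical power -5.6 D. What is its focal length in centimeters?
f = 1/P = -17.86 cm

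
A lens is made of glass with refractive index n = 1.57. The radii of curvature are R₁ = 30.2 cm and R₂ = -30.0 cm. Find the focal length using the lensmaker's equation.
1/f = (n − 1)(1/R₁ − 1/R₂) → f = 26.4 cm (converging lens)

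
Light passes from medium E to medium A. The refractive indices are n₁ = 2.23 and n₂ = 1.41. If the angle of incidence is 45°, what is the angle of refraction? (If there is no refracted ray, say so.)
sin θ₂ = (n₁/n₂)·sin θ₁ = 1.118 > 1, so there is no refracted ray — the light undergoes total internal reflection.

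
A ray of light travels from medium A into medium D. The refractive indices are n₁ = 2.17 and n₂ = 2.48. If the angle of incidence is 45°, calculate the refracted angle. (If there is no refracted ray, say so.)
sin θ₂ = (n₁/n₂)·sin θ₁ = 0.6187 → θ₂ = 38.22°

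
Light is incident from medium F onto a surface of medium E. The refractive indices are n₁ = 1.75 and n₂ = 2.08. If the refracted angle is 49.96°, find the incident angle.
sin θ₁ = (n₂/n₁)·sin θ₂ → θ₁ = 65.5°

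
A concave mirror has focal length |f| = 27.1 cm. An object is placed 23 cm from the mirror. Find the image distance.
f = +27.1 cm (concave); 1/di = 1/f − 1/do → di = -152 cm (virtual image, behind mirror)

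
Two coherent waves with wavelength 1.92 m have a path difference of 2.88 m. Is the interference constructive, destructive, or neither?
destructive — path difference = 1.5λ, an odd multiple of λ/2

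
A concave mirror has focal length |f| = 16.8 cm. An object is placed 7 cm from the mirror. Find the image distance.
f = +16.8 cm (concave); 1/di = 1/f − 1/do → di = -12 cm (virtual image, behind mirror)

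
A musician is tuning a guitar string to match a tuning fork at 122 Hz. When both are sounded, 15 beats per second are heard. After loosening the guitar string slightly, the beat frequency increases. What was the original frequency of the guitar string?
107 Hz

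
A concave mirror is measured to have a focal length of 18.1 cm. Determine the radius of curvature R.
R = 2|f| = 36.2 cm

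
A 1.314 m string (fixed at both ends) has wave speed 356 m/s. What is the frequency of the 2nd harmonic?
fₙ = nv/(2L) = 270.9 Hz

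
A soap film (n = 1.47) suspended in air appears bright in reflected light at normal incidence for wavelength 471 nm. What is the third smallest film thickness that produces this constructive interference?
2nt = (m − ½)λ with m = 3 → t = (m − ½)λ/(2n) = 400.5 nm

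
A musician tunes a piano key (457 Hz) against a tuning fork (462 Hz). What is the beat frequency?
5 Hz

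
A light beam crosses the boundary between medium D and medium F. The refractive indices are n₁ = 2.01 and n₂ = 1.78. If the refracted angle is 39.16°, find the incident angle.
sin θ₁ = (n₂/n₁)·sin θ₂ → θ₁ = 34°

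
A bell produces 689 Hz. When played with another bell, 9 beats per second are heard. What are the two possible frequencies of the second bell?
f₂ = 689 ± 9 Hz → 698 Hz or 680 Hz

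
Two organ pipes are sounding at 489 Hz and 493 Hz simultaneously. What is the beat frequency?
4 Hz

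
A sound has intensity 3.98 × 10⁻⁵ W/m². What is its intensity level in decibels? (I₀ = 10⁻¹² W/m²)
β = 10·log₁₀(I/I₀) = 76 dB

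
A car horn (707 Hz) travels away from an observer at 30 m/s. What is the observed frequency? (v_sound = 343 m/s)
f_obs = f·v/(v + v_s) = 650.1 Hz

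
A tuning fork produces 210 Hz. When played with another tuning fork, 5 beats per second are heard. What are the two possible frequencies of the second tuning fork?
f₂ = 210 ± 5 Hz → 215 Hz or 205 Hz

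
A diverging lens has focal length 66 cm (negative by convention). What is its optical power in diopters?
P = 1/f = -1.515 D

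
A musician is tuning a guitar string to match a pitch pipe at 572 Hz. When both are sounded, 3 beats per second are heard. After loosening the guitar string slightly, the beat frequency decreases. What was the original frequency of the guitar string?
575 Hz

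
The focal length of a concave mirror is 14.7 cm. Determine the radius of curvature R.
R = 2|f| = 29.4 cm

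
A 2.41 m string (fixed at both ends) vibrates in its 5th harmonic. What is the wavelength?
λₙ = 2L/n = 0.964 m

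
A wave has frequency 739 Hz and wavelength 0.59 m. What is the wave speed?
v = fλ = 436 m/s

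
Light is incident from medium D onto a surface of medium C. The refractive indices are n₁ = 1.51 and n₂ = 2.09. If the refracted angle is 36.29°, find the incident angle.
sin θ₁ = (n₂/n₁)·sin θ₂ → θ₁ = 55.01°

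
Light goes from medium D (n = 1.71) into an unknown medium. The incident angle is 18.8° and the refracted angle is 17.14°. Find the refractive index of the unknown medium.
n₂ = n₁·sin θ₁ / sin θ₂ = 1.87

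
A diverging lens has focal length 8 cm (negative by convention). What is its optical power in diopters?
P = 1/f = -12.5 D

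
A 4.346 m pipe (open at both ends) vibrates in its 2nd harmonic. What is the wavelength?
λₙ = 2L/n = 4.346 m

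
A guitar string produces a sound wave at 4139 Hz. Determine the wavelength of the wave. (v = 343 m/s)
λ = v/f = 0.08287 m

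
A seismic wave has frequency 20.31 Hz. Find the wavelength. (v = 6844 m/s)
λ = v/f = 337 m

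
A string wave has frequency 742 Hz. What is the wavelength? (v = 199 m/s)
λ = v/f = 0.2682 m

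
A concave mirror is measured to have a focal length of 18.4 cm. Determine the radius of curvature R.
R = 2|f| = 36.8 cm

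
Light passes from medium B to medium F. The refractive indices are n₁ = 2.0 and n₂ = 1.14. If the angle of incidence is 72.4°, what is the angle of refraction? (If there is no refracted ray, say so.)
sin θ₂ = (n₁/n₂)·sin θ₁ = 1.672 > 1, so there is no refracted ray — the light undergoes total internal reflection.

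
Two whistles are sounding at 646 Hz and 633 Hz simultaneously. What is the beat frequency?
13 Hz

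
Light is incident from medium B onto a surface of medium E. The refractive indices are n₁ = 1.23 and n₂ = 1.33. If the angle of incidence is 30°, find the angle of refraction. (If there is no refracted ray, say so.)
sin θ₂ = (n₁/n₂)·sin θ₁ = 0.4624 → θ₂ = 27.54°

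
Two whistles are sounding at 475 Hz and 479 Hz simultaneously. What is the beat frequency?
4 Hz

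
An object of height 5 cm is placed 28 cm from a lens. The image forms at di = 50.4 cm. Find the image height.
hi = (-di/do) × ho = -9 cm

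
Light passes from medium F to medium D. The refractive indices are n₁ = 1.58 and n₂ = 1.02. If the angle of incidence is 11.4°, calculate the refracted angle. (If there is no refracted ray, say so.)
sin θ₂ = (n₁/n₂)·sin θ₁ = 0.3062 → θ₂ = 17.83°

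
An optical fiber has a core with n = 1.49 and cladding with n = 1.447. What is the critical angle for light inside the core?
θc = arcsin(n_cladding/n_core) = 76.2°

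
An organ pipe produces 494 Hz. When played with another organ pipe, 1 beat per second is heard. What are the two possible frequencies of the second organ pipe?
f₂ = 494 ± 1 Hz → 495 Hz or 493 Hz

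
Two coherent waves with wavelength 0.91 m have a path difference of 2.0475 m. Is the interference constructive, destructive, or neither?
neither (partial) — path difference = 2.25λ, neither a whole number of wavelengths nor an odd multiple of λ/2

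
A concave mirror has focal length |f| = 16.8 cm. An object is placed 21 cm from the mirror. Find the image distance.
f = +16.8 cm (concave); 1/di = 1/f − 1/do → di = 84 cm (real image, in front of mirror)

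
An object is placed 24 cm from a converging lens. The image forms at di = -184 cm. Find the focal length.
1/f = 1/do + 1/di → f = 27.6 cm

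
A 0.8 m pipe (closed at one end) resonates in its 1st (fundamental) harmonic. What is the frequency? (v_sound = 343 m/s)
fₙ = nv/(4L) = 107.2 Hz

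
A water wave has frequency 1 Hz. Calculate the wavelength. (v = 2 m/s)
λ = v/f = 2 m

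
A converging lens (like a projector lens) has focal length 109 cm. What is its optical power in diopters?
P = 1/f = 0.9174 D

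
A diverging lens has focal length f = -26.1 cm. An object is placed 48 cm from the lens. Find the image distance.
1/di = 1/f − 1/do → di = -16.91 cm (virtual image)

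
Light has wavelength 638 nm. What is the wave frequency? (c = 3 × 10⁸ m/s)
f = c/λ = 4.702 × 10¹⁴ Hz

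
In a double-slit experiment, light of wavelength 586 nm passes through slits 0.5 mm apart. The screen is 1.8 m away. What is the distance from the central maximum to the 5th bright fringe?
y = mλL/d = 10.55 mm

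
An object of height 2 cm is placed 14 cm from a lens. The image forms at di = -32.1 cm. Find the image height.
hi = (-di/do) × ho = 4.586 cm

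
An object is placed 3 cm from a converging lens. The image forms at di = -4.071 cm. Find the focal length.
1/f = 1/do + 1/di → f = 11.4 cm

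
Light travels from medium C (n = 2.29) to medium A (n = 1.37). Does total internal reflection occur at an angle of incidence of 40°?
θc = arcsin(n₂/n₁) = 36.74°; 40° > θc, so yes — total internal reflection.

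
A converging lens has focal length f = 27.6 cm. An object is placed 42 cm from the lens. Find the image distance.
1/di = 1/f − 1/do → di = 80.5 cm (real image)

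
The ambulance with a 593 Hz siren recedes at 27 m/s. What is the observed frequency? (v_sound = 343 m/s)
f_obs = f·v/(v + v_s) = 549.7 Hz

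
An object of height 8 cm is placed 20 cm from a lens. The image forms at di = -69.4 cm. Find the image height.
hi = (-di/do) × ho = 27.76 cm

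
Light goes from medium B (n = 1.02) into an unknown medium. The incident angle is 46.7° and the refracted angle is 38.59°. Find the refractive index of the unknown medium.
n₂ = n₁·sin θ₁ / sin θ₂ = 1.19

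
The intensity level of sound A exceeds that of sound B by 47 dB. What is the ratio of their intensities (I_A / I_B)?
I_A/I_B = 10^(Δβ/10) = 50120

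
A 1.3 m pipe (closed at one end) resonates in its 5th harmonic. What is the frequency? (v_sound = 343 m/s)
fₙ = nv/(4L) = 329.8 Hz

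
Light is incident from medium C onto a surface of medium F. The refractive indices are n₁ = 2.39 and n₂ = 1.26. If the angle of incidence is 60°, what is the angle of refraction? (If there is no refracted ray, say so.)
sin θ₂ = (n₁/n₂)·sin θ₁ = 1.643 > 1, so there is no refracted ray — the light undergoes total internal reflection.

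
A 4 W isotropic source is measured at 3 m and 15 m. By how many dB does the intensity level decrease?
Δβ = 20·log₁₀(r₂/r₁) = 13.98 dB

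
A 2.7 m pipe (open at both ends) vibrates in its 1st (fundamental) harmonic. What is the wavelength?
λₙ = 2L/n = 5.4 m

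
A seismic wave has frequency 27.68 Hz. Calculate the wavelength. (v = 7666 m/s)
λ = v/f = 277 m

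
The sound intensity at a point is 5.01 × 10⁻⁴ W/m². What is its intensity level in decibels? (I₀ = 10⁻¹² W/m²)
β = 10·log₁₀(I/I₀) = 87 dB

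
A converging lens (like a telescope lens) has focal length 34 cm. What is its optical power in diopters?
P = 1/f = 2.941 D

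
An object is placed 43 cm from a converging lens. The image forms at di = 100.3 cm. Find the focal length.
1/f = 1/do + 1/di → f = 30.1 cm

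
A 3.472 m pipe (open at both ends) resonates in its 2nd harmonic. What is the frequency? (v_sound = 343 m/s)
fₙ = nv/(2L) = 98.79 Hz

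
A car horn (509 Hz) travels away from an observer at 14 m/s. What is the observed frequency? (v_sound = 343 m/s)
f_obs = f·v/(v + v_s) = 489 Hz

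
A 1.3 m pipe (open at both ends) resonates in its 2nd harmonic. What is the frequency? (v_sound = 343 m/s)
fₙ = nv/(2L) = 263.8 Hz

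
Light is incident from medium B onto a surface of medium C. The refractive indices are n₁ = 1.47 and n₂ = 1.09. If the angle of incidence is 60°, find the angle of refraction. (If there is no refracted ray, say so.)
sin θ₂ = (n₁/n₂)·sin θ₁ = 1.168 > 1, so there is no refracted ray — the light undergoes total internal reflection.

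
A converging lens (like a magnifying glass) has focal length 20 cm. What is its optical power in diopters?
P = 1/f = 5 D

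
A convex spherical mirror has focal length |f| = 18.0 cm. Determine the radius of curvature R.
R = 2|f| = 36 cm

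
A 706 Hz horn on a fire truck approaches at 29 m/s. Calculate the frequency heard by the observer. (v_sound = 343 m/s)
f_obs = f·v/(v − v_s) = 771.2 Hz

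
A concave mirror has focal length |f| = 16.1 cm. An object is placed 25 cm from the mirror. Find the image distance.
f = +16.1 cm (concave); 1/di = 1/f − 1/do → di = 45.22 cm (real image, in front of mirror)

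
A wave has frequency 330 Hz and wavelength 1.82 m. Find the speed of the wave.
v = fλ = 600.6 m/s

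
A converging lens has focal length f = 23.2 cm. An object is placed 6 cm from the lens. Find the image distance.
1/di = 1/f − 1/do → di = -8.093 cm (virtual image)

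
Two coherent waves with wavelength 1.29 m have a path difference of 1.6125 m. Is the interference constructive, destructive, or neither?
neither (partial) — path difference = 1.25λ, neither a whole number of wavelengths nor an odd multiple of λ/2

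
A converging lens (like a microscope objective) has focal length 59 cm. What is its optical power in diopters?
P = 1/f = 1.695 D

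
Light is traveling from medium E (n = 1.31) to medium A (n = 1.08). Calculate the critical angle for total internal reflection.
θc = arcsin(n₂/n₁) = 55.53°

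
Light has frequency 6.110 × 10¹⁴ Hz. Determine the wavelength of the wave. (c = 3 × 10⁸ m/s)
λ = c/f = 491 nm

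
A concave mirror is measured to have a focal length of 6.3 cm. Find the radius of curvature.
R = 2|f| = 12.6 cm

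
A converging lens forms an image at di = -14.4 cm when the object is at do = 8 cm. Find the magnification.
M = −di/do = 1.8 (upright image)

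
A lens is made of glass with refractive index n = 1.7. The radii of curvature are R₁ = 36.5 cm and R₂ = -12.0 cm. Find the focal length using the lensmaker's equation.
1/f = (n − 1)(1/R₁ − 1/R₂) → f = 12.9 cm (converging lens)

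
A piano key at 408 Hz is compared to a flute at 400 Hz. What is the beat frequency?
8 Hz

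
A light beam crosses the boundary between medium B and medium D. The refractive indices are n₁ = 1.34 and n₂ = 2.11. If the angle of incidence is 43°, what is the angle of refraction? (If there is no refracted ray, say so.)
sin θ₂ = (n₁/n₂)·sin θ₁ = 0.4331 → θ₂ = 25.67°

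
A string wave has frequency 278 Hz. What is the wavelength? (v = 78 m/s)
λ = v/f = 0.2806 m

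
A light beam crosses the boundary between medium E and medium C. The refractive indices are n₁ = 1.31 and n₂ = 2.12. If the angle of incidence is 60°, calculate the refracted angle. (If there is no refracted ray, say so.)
sin θ₂ = (n₁/n₂)·sin θ₁ = 0.5351 → θ₂ = 32.35°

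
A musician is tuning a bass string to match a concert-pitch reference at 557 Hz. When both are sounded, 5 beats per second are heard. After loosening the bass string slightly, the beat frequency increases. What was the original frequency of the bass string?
552 Hz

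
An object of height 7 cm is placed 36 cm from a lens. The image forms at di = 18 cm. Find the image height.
hi = (-di/do) × ho = -3.5 cm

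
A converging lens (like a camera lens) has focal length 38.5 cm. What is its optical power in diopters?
P = 1/f = 2.597 D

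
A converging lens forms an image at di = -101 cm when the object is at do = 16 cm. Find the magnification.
M = −di/do = 6.312 (upright image)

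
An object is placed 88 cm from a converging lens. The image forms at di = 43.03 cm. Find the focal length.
1/f = 1/do + 1/di → f = 28.9 cm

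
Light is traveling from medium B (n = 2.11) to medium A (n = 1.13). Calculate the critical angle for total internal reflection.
θc = arcsin(n₂/n₁) = 32.38°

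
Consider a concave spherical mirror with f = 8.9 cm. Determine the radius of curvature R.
R = 2|f| = 17.8 cm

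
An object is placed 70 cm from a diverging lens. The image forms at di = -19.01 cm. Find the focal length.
1/f = 1/do + 1/di → f = -26.1 cm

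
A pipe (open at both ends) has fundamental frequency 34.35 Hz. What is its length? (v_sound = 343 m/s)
L = v/(2f₁) = 4.993 m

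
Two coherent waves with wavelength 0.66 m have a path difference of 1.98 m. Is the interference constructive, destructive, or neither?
constructive — path difference = 3λ, a whole number of wavelengths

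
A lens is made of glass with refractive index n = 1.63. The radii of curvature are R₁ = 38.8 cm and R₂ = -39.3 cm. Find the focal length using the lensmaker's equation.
1/f = (n − 1)(1/R₁ − 1/R₂) → f = 30.99 cm (converging lens)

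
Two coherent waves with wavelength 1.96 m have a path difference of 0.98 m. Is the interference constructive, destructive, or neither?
destructive — path difference = 0.5λ, an odd multiple of λ/2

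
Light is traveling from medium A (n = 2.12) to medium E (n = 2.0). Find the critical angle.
θc = arcsin(n₂/n₁) = 70.63°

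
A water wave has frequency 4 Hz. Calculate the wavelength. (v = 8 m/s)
λ = v/f = 2 m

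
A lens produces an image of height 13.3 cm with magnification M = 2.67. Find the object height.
ho = |hi|/|M| = 4.981 cm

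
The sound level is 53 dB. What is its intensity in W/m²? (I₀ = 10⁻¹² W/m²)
I = I₀·10^(β/10) = 2.00 × 10⁻⁷ W/m²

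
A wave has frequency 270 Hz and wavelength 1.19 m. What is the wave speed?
v = fλ = 321.3 m/s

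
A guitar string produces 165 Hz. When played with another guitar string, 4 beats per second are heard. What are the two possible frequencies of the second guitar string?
f₂ = 165 ± 4 Hz → 169 Hz or 161 Hz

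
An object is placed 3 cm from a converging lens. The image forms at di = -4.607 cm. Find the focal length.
1/f = 1/do + 1/di → f = 8.6 cm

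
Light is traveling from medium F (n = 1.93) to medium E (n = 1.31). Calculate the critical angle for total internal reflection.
θc = arcsin(n₂/n₁) = 42.75°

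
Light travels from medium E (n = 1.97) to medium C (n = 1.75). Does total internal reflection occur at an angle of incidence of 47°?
θc = arcsin(n₂/n₁) = 62.66°; 47° < θc, so no — the ray refracts.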